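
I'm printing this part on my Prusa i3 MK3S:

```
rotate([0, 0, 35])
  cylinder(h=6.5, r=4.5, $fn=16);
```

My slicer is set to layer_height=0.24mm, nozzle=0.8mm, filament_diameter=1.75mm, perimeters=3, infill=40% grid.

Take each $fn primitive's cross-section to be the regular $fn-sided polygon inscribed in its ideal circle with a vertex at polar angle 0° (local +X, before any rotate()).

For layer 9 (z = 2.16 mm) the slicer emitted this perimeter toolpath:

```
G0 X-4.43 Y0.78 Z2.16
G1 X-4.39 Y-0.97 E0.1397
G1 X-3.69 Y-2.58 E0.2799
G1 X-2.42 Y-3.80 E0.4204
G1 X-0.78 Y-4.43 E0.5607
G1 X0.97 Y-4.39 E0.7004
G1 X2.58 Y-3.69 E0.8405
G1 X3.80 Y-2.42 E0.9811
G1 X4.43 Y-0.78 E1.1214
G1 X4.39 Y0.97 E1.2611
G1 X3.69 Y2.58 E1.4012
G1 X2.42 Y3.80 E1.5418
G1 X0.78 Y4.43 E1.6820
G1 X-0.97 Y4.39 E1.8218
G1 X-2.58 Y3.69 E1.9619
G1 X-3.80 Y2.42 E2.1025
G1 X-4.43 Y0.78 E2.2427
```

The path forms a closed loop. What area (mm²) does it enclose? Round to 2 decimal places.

62.01 mm²

Apply the shoelace formula to the sequence of (X, Y) vertices; enclosed area = 62.01 mm².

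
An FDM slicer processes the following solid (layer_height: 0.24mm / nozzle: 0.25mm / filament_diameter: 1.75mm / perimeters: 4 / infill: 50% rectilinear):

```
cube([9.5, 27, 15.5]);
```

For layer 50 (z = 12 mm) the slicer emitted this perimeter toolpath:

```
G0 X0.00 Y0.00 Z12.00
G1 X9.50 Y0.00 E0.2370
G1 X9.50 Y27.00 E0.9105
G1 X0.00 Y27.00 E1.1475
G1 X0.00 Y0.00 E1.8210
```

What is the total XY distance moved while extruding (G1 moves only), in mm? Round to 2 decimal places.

73.00 mm

Sum the Euclidean lengths of each G1 segment: total = 73.00 mm.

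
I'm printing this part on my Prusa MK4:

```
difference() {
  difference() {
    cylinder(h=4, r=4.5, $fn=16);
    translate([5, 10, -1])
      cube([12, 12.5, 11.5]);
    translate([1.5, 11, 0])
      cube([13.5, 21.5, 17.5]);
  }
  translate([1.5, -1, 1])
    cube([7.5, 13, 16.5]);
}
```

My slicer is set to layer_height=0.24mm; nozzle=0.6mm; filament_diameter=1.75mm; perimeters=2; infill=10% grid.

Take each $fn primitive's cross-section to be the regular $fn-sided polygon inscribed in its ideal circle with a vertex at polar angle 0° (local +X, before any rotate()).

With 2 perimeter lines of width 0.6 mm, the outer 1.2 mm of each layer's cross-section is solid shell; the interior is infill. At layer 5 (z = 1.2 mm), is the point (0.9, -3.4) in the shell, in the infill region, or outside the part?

At z = 1.2 mm: the r=4.5 cylinder gives a regular 16-gon of circumradius 4.5 (constant along its height); the cube at (5, 10) is present — its section is the full 12×12.5 rectangle; the cube at (1.5, 11) (footprint 13.5×21.5) is included at this height; Subtracting the remaining from the first: starting from the r=4.5 cylinder, the 12×12.5 cube at (5, 10) misses the remaining region (no effect); the 13.5×21.5 cube at (1.5, 11) misses the remaining region (no effect) — 1 connected region; the cube at (1.5, -1) (footprint 7.5×13) is included at this height; Subtracting the remaining from the first: starting from the result so far, the 7.5×13 cube at (1.5, -1) partially overlaps it — only the 11.87 mm² overlap (of its 97.50 mm²) is removed, clipping the outline — 1 connected region. Overall, the cross-section is a single solid region. The nearest boundary edge runs (1.72, -4.16)→(-0.00, -4.50); distance from the point to it = 0.90 mm. The point is inside the cross-section, 0.90 mm from the nearest boundary — within the 1.2 mm shell band (2 × 0.6).

shell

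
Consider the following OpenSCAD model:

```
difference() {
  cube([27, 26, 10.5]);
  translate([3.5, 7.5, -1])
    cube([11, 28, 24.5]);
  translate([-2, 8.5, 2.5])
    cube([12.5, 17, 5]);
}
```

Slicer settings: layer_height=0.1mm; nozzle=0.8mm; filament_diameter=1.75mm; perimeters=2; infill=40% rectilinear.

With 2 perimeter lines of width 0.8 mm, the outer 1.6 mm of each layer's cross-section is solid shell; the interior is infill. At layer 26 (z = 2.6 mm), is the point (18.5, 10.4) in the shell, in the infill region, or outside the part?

infill

At z = 2.6 mm: the cube is present — its section is the full 27×26 rectangle; the cube at (3.5, 7.5) (footprint 11×28) is included at this height; the cube at (-2, 8.5) is present — its section is the full 12.5×17 rectangle; Subtracting the remaining from the first: starting from the 27×26 cube, the 11×28 cube at (3.5, 7.5) partially overlaps it — only the 203.50 mm² overlap (of its 308.00 mm²) is removed, clipping the outline; the 12.5×17 cube at (-2, 8.5) partially overlaps it — only the 59.50 mm² overlap (of its 212.50 mm²) is removed, clipping the outline — 2 connected regions. Overall, the cross-section has 2 separate islands. The nearest boundary edge runs (14.50, 7.50)→(14.50, 26.00); distance from the point to it = 4.00 mm. (Shell/infill is judged within the island containing the point — the largest one.) The point is inside the cross-section and 4.00 mm from the nearest boundary — more than the 1.6 mm shell width (2 × 0.8), so it's in the infill interior.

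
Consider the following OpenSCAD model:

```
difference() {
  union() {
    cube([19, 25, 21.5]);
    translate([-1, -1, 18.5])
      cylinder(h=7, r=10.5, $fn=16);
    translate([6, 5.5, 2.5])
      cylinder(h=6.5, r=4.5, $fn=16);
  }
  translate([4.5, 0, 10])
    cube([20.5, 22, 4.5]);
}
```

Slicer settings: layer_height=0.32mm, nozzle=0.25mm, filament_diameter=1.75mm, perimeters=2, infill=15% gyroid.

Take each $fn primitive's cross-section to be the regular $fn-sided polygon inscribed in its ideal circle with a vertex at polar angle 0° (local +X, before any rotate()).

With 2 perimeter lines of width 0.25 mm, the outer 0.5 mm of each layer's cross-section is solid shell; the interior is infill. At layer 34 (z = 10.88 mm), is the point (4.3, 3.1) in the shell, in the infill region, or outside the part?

shell

At z = 10.88 mm: the cube (footprint 19×25) is included at this height; the cylinder at (-1, -1) is absent (z outside [18.5, 25.5]); the cylinder at (6, 5.5) is absent (z outside [2.5, 9]); Combining (union): only the 19×25 cube is present, so the union is just that shape — 1 connected region; the 20.5×22 cube at (4.5, 0) contributes its full rectangle; Taking the first minus the rest: starting from that combined region, the 20.5×22 cube at (4.5, 0) partially overlaps it — only the 319.00 mm² overlap (of its 451.00 mm²) is removed, clipping the outline — 1 connected region. Overall, the cross-section is a single solid region. The nearest boundary edge runs (4.50, 22.00)→(4.50, 0.00); distance from the point to it = 0.20 mm. The point is inside the cross-section, 0.20 mm from the nearest boundary — within the 0.5 mm shell band (2 × 0.25).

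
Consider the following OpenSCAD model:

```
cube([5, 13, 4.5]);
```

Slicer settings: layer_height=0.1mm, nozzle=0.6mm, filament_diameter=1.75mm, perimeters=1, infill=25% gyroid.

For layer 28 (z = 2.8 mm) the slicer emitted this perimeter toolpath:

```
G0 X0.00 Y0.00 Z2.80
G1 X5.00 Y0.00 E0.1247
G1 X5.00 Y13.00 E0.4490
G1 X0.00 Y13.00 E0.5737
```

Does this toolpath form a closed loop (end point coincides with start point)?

Start point (G0): (0.00, 0.00). End point (last G1): the path does not return to the start — open.

no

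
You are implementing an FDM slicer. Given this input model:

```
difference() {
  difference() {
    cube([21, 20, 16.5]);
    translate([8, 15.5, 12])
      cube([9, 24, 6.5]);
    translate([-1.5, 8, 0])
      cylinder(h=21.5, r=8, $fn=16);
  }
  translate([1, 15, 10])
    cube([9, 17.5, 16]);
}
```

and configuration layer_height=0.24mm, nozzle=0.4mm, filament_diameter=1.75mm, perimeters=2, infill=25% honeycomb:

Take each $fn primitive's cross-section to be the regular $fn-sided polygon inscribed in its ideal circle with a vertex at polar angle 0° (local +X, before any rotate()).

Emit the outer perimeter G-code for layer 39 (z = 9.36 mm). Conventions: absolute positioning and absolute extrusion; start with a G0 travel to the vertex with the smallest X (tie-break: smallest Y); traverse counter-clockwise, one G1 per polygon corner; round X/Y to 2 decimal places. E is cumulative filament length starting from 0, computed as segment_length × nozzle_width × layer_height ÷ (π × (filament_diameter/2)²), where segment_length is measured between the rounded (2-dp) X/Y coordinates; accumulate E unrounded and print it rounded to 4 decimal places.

G0 X0.00 Y0.00 Z9.36
G1 X21.00 Y0.00 E0.8382
G1 X21.00 Y20.00 E1.6364
G1 X0.00 Y20.00 E2.4746
G1 X0.00 Y15.70 E2.6462
G1 X1.56 Y15.39 E2.7097
G1 X4.16 Y13.66 E2.8343
G1 X5.89 Y11.06 E2.9589
G1 X6.50 Y8.00 E3.0835
G1 X5.89 Y4.94 E3.2080
G1 X4.16 Y2.34 E3.3327
G1 X1.56 Y0.61 E3.4573
G1 X0.00 Y0.30 E3.5208
G1 X0.00 Y0.00 E3.5328

At z = 9.36 mm: the 21×20 cube contributes its full rectangle; the cube at (8, 15.5) is not intersected at this z (z outside [12, 18.5]); the r=8 cylinder at (-1.5, 8) gives a regular 16-gon of circumradius 8 (constant along its height); Subtracting the remaining from the first: starting from the 21×20 cube, the r=8 cylinder at (-1.5, 8) partially overlaps it — only the 74.41 mm² overlap (of its 195.93 mm²) is removed, clipping the outline — 1 connected region; the cube at (1, 15) is not intersected at this z (z outside [10, 26]); Taking the first minus the rest: none of the subtracted shapes is present at this height, so that combined region is unchanged — 1 connected region. The outline is a single polygon with 13 vertices. Extrusion per mm of travel: 0.4 × 0.24 / (π × 0.875²) = 0.039912. Accumulating E over each segment gives final E = 3.5328.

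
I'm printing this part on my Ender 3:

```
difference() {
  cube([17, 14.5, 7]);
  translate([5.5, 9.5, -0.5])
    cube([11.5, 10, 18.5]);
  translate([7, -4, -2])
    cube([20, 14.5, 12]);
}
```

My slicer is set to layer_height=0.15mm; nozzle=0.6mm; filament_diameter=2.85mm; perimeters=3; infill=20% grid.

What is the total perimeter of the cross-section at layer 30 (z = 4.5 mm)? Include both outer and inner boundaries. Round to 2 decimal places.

At z = 4.5 mm: the cube (footprint 17×14.5) is included at this height (perimeter 63.00 mm); the cube at (5.5, 9.5) is present — its section is the full 11.5×10 rectangle (perimeter 43.00 mm); the cube at (7, -4) (footprint 20×14.5) is included at this height (perimeter 69.00 mm); Subtracting the remaining from the first: starting from the 17×14.5 cube, the 11.5×10 cube at (5.5, 9.5) partially overlaps it — only the 57.50 mm² overlap (of its 115.00 mm²) is removed, clipping the outline; the 20×14.5 cube at (7, -4) partially overlaps it — only the 95.00 mm² overlap (of its 290.00 mm²) is removed, clipping the outline — boundary = 43.00 mm. Overall, the cross-section is a single solid region. Total boundary length (outer) = 43.00 mm.

43.00 mm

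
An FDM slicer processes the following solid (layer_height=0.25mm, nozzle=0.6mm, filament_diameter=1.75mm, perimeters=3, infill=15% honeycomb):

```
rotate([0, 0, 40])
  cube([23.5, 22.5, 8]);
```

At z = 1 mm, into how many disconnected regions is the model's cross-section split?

At z = 1 mm: the 23.5×22.5 cube contributes its full rectangle; (rotated 40° about Z; rotation is an isometry so areas/perimeters/island counts are preserved). The result has 1 disconnected region.

1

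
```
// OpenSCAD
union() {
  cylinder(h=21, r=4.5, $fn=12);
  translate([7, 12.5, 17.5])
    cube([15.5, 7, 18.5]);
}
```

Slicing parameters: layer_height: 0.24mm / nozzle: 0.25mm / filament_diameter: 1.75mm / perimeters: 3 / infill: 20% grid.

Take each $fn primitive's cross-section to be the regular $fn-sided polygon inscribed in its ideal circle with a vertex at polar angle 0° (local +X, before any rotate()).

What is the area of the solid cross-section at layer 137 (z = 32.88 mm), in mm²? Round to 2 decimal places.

108.50 mm²

At z = 32.88 mm: the cylinder does not reach this height (z outside [0, 21]); the 15.5×7 cube at (7, 12.5) contributes its full rectangle (area 108.50 mm²); Combining (union): only the 15.5×7 cube at (7, 12.5) is present, so the union is just that shape — area = 108.50 mm². Overall, the cross-section is a single solid region. Net area = 108.50 mm².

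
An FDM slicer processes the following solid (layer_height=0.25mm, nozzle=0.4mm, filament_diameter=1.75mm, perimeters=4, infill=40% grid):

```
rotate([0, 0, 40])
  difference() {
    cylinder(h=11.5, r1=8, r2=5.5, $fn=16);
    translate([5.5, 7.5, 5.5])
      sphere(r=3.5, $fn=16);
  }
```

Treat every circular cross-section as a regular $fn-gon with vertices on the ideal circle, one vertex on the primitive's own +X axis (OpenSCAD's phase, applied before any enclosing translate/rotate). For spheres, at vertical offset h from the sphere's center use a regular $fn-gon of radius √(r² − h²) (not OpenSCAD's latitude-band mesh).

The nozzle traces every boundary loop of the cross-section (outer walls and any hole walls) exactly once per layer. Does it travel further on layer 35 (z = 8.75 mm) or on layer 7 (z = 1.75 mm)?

layer 7 (z = 1.75 mm)

Layer 35 (z = 8.75): the cone: at t=0.761 of its height the radius interpolates to r₁+(r₂−r₁)t = 6.098, giving a regular 16-gon of that circumradius (perimeter = 2·16·6.098·sin(180°/16) = 38.07 mm); the r=3.5 sphere at (5.5, 7.5) slices to a regular 16-gon of circumradius 1.299 (√(r²−h²) with h=3.25 from center) (perimeter = 2·16·1.299·sin(180°/16) = 8.11 mm); After the difference (first − rest): starting from the cone, the r=3.5 sphere at (5.5, 7.5) misses the remaining region (no effect) — boundary = 38.07 mm; (whole slice rotated 40° about Z — lengths, areas and connectivity unchanged). So its perimeter = 38.07 mm. Layer 7 (z = 1.75): the cone contributes a regular 16-gon of circumradius 7.620 (interpolated between r1=8 and r2=5.5 at t=0.152) (perimeter = 2·16·7.620·sin(180°/16) = 47.57 mm); the sphere at (5.5, 7.5) does not reach this height (|z−center|=3.750 > r=3.5); Subtracting the remaining from the first: none of the subtracted shapes is present at this height, so the cone is unchanged — boundary = 47.57 mm; (whole slice rotated 40° about Z — lengths, areas and connectivity unchanged). So its perimeter = 47.57 mm. Layer 7 is larger (47.57 vs 38.07 mm).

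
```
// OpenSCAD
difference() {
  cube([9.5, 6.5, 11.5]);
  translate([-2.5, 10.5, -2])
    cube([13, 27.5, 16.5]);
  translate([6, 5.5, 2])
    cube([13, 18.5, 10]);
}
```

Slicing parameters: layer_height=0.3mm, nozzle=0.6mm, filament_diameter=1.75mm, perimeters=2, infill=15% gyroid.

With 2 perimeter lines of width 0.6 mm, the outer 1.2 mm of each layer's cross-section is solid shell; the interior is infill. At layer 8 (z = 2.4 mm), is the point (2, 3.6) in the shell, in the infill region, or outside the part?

infill

At z = 2.4 mm: the 9.5×6.5 cube contributes its full rectangle; the 13×27.5 cube at (-2.5, 10.5) contributes its full rectangle; the cube at (6, 5.5) is present — its section is the full 13×18.5 rectangle; After the difference (first − rest): starting from the 9.5×6.5 cube, the 13×27.5 cube at (-2.5, 10.5) misses the remaining region (no effect); the 13×18.5 cube at (6, 5.5) partially overlaps it — only the 3.50 mm² overlap (of its 240.50 mm²) is removed, clipping the outline — 1 connected region. Overall, the cross-section is a single solid region. The nearest boundary edge runs (0.00, 0.00)→(0.00, 6.50); distance from the point to it = 2.00 mm. The point is inside the cross-section and 2.00 mm from the nearest boundary — more than the 1.2 mm shell width (2 × 0.6), so it's in the infill interior.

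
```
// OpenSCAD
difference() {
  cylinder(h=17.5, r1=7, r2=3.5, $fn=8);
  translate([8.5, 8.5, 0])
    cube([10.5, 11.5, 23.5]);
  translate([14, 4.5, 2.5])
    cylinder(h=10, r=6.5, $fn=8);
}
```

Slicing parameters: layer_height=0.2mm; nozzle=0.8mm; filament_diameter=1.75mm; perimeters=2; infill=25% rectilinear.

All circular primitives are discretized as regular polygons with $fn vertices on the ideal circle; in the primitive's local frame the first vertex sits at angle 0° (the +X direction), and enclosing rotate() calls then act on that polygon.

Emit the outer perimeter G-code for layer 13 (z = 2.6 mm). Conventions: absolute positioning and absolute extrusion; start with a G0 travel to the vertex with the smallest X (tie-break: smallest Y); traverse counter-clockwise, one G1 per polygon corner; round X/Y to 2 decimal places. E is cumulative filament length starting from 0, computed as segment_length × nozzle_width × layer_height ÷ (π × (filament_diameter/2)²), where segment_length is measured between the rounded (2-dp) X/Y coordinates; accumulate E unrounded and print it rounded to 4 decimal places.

G0 X-6.48 Y0.00 Z2.60
G1 X-4.58 Y-4.58 E0.3298
G1 X0.00 Y-6.48 E0.6597
G1 X4.58 Y-4.58 E0.9895
G1 X6.48 Y0.00 E1.3194
G1 X4.58 Y4.58 E1.6492
G1 X0.00 Y6.48 E1.9790
G1 X-4.58 Y4.58 E2.3089
G1 X-6.48 Y0.00 E2.6387

At z = 2.6 mm: the cone: at t=0.149 of its height the radius interpolates to r₁+(r₂−r₁)t = 6.480, giving a regular 8-gon of that circumradius; the 10.5×11.5 cube at (8.5, 8.5) contributes its full rectangle; the r=6.5 cylinder at (14, 4.5) contributes a regular 8-gon of circumradius 6.5; After the difference (first − rest): starting from the cone, the 10.5×11.5 cube at (8.5, 8.5) misses the remaining region (no effect); the r=6.5 cylinder at (14, 4.5) misses the remaining region (no effect) — 1 connected region. The outline is a single polygon with 8 vertices. Extrusion per mm of travel: 0.8 × 0.2 / (π × 0.875²) = 0.066520. Accumulating E over each segment gives final E = 2.6387.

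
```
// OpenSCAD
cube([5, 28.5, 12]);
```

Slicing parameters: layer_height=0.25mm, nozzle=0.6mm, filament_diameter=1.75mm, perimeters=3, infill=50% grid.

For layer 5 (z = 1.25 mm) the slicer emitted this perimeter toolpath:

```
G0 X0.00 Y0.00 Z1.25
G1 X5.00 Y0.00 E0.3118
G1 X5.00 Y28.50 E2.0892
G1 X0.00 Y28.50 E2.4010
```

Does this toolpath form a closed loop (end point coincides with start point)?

Start point (G0): (0.00, 0.00). End point (last G1): the path does not return to the start — open.

no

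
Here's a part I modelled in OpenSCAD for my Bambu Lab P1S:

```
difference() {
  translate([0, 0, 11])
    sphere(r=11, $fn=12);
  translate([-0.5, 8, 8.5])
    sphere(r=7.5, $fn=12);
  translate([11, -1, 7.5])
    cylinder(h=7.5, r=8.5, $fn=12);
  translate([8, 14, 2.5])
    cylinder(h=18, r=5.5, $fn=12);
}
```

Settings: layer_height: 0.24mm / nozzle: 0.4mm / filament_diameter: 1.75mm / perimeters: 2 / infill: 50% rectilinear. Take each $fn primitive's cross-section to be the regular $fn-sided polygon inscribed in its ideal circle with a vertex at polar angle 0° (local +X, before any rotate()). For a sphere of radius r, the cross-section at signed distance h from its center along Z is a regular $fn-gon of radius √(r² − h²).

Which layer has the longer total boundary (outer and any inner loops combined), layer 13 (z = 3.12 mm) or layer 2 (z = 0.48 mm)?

Layer 13 (z = 3.12): the r=11 sphere slices to a regular 12-gon of circumradius 7.675 (√(r²−h²) with h=7.88 from center) (perimeter = 2·12·7.675·sin(180°/12) = 47.67 mm); the r=7.5 sphere at (-0.5, 8) slices to a regular 12-gon of circumradius 5.225 (√(r²−h²) with h=5.38 from center) (perimeter = 2·12·5.225·sin(180°/12) = 32.46 mm); the cylinder at (11, -1) is absent (z outside [7.5, 15]); the cylinder at (8, 14): section is a regular 12-gon, circumradius r=5.5 (perimeter = 2·12·5.500·sin(180°/12) = 34.16 mm); Taking the first minus the rest: starting from the r=11 sphere, the r=7.5 sphere at (-0.5, 8) partially overlaps it — only the 30.23 mm² overlap (of its 81.92 mm²) is removed, clipping the outline; the r=5.5 cylinder at (8, 14) misses the remaining region (no effect) — boundary = 49.19 mm. So its perimeter = 49.19 mm. Layer 2 (z = 0.48): the r=11 sphere slices to a regular 12-gon of circumradius 3.214 (√(r²−h²) with h=10.52 from center) (perimeter = 2·12·3.214·sin(180°/12) = 19.96 mm); the sphere at (-0.5, 8) is absent (|z−center|=8.020 > r=7.5); the cylinder at (11, -1) is absent (z outside [7.5, 15]); the cylinder at (8, 14) does not reach this height (z outside [2.5, 20.5]); After the difference (first − rest): none of the subtracted shapes is present at this height, so the r=11 sphere is unchanged — boundary = 19.96 mm. So its perimeter = 19.96 mm. Layer 13 is larger (49.19 vs 19.96 mm).

layer 13 (z = 3.12 mm)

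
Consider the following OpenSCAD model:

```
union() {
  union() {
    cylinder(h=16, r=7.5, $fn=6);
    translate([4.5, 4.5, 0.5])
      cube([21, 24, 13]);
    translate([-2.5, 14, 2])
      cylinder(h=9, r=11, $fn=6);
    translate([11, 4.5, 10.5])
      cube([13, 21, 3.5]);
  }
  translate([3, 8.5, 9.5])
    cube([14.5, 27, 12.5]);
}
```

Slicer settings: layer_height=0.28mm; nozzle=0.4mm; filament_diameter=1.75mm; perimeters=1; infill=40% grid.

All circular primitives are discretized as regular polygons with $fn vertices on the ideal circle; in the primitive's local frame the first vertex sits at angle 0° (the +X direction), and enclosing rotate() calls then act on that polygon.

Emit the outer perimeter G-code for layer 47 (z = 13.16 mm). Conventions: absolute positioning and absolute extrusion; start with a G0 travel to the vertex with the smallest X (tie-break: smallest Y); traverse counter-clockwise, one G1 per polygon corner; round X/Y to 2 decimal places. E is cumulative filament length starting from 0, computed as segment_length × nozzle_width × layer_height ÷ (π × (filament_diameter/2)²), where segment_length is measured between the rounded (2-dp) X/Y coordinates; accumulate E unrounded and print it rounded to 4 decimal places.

G0 X-7.50 Y0.00 Z13.16
G1 X-3.75 Y-6.50 E0.3494
G1 X3.75 Y-6.50 E0.6987
G1 X7.50 Y0.00 E1.0481
G1 X4.90 Y4.50 E1.2901
G1 X25.50 Y4.50 E2.2493
G1 X25.50 Y28.50 E3.3668
G1 X17.50 Y28.50 E3.7394
G1 X17.50 Y35.50 E4.0653
G1 X3.00 Y35.50 E4.7405
G1 X3.00 Y8.50 E5.9977
G1 X4.50 Y8.50 E6.0676
G1 X4.50 Y5.20 E6.2212
G1 X3.75 Y6.50 E6.2911
G1 X-3.75 Y6.50 E6.6403
G1 X-7.50 Y0.00 E6.9898

At z = 13.16 mm: the r=7.5 cylinder contributes a regular 6-gon of circumradius 7.5; the cube at (4.5, 4.5) is present — its section is the full 21×24 rectangle; the cylinder at (-2.5, 14) is absent (z outside [2, 11]); the 13×21 cube at (11, 4.5) contributes its full rectangle; Merging all regions: the regions partially overlap (shared area 273.14 mm²), so overlapping operands fuse into one piece — 1 connected region; the 14.5×27 cube at (3, 8.5) contributes its full rectangle; Taking the union: the regions partially overlap (shared area 260.00 mm²), so overlapping operands fuse into one piece — 1 connected region. The outline is a single polygon with 15 vertices. Extrusion per mm of travel: 0.4 × 0.28 / (π × 0.875²) = 0.046564. Accumulating E over each segment gives final E = 6.9898.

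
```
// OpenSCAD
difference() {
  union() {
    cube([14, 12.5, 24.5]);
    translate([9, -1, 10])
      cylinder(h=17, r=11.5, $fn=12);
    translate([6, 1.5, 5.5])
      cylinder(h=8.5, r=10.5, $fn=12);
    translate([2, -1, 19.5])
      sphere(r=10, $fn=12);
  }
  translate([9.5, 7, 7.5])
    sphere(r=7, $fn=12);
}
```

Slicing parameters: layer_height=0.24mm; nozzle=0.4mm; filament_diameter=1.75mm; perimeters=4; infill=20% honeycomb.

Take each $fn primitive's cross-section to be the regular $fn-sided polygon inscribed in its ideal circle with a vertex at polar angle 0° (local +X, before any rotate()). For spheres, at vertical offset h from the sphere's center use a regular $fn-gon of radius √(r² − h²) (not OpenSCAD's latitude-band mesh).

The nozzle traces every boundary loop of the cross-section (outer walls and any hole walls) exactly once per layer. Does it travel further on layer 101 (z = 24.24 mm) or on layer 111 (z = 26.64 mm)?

Layer 101 (z = 24.24): the cube is present — its section is the full 14×12.5 rectangle (perimeter 53.00 mm); the r=11.5 cylinder at (9, -1) gives a regular 12-gon of circumradius 11.5 (constant along its height) (perimeter = 2·12·11.500·sin(180°/12) = 71.43 mm); the cylinder at (6, 1.5) is not intersected at this z (z outside [5.5, 14]); the sphere at (2, -1): section is a regular 12-gon, circumradius = √(r²−h²) = √(10²−4.74²) = 8.805 (perimeter = 2·12·8.805·sin(180°/12) = 54.70 mm); Combining (union): the regions partially overlap (shared area 298.53 mm²), so the edge portions inside another operand are dropped and the merged outline is re-measured after clipping — boundary = 86.08 mm; the sphere at (9.5, 7) is absent (|z−center|=16.740 > r=7); Subtracting the remaining from the first: none of the subtracted shapes is present at this height, so the result so far is unchanged — boundary = 86.08 mm. So its perimeter = 86.08 mm. Layer 111 (z = 26.64): the cube is not intersected at this z (z outside [0, 24.5]); the r=11.5 cylinder at (9, -1) contributes a regular 12-gon of circumradius 11.5 (perimeter = 2·12·11.500·sin(180°/12) = 71.43 mm); the cylinder at (6, 1.5) is absent (z outside [5.5, 14]); the r=10 sphere at (2, -1) contributes a regular 12-gon of circumradius √(10²−7.14²) = 7.001 (perimeter = 2·12·7.001·sin(180°/12) = 43.49 mm); Taking the union: the regions partially overlap (shared area 121.19 mm²), so the edge portions inside another operand are dropped and the merged outline is re-measured after clipping — boundary = 74.67 mm; the sphere at (9.5, 7) is absent (|z−center|=19.140 > r=7); Taking the first minus the rest: none of the subtracted shapes is present at this height, so the result so far is unchanged — boundary = 74.67 mm. So its perimeter = 74.67 mm. Layer 101 is larger (86.08 vs 74.67 mm).

layer 101 (z = 24.24 mm)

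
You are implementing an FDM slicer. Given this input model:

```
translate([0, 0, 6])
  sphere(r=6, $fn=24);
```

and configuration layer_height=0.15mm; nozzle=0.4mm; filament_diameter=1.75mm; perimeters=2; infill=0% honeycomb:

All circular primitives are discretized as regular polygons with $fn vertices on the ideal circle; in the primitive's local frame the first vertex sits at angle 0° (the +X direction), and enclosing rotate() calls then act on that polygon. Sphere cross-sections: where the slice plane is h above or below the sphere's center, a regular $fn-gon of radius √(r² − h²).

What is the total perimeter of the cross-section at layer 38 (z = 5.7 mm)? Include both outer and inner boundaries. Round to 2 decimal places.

37.54 mm

At z = 5.7 mm: the r=6 sphere contributes a regular 24-gon of circumradius √(6²−0.3²) = 5.992 (perimeter = 2·24·5.992·sin(180°/24) = 37.54 mm). Overall, the cross-section is a single solid region. Total boundary length (outer) = 37.54 mm.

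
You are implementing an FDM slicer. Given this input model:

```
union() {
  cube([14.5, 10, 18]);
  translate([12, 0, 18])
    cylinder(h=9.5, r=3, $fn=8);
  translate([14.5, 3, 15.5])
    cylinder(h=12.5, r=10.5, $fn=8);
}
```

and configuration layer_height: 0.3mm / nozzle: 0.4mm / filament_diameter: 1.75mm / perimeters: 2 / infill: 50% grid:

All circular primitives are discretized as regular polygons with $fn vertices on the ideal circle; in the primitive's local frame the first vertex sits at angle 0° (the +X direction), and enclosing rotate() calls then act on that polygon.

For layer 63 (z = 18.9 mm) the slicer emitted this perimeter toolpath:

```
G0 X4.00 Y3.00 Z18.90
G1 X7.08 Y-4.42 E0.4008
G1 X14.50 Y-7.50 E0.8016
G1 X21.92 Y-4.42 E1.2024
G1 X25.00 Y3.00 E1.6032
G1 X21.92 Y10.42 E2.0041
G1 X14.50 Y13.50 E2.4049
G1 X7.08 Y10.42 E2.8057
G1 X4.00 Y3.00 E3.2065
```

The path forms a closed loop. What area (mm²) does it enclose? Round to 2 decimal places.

Apply the shoelace formula to the sequence of (X, Y) vertices; enclosed area = 311.64 mm².

311.64 mm²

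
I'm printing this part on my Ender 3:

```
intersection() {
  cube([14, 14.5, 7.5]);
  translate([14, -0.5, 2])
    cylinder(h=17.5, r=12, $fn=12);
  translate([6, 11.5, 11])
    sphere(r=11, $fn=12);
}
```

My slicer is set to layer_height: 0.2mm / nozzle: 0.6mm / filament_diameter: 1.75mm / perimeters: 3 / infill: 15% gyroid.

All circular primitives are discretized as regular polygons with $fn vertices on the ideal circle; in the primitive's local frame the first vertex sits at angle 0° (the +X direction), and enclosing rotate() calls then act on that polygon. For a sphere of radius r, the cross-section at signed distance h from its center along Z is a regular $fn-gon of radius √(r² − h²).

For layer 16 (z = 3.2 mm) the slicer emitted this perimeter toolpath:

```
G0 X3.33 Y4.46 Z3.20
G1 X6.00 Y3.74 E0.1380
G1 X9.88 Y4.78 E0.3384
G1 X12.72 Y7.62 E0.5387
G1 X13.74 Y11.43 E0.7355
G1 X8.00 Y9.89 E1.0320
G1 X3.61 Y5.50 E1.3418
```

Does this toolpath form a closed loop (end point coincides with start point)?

Start point (G0): (3.33, 4.46). End point (last G1): the path does not return to the start — open.

no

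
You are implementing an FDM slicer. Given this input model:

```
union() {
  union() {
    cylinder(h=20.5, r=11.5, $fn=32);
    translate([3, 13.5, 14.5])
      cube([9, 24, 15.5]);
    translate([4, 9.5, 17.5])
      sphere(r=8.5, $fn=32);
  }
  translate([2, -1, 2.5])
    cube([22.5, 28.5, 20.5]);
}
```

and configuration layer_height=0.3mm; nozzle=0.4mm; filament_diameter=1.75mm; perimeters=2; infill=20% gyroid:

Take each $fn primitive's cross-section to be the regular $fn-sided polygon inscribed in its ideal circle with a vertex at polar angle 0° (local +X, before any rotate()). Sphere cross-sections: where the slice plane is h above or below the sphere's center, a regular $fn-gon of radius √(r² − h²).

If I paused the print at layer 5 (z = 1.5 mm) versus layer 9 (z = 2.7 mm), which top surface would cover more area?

Layer 5 (z = 1.5): the r=11.5 cylinder gives a regular 32-gon of circumradius 11.5 (constant along its height) (area = (32/2)·11.500²·sin(360°/32) = 412.81 mm²); the cube at (3, 13.5) is absent (z outside [14.5, 30]); the sphere at (4, 9.5) does not reach this height (|z−center|=16.000 > r=8.5); Merging all regions: only the r=11.5 cylinder is present, so the union is just that shape — area = 412.81 mm²; the cube at (2, -1) is not intersected at this z (z outside [2.5, 23]); Combining (union): only the result so far is present, so the union is just that shape — area = 412.81 mm². So its area = 412.81 mm². Layer 9 (z = 2.7): the r=11.5 cylinder gives a regular 32-gon of circumradius 11.5 (constant along its height) (area = (32/2)·11.500²·sin(360°/32) = 412.81 mm²); the cube at (3, 13.5) is absent (z outside [14.5, 30]); the sphere at (4, 9.5) does not reach this height (|z−center|=14.800 > r=8.5); Merging all regions: only the r=11.5 cylinder is present, so the union is just that shape — area = 412.81 mm²; the 22.5×28.5 cube at (2, -1) contributes its full rectangle (area 641.25 mm²); Merging all regions: the regions partially overlap — summed areas 1054.06 mm² minus the doubly-counted overlap 89.85 mm² gives 964.21 mm² — area = 964.21 mm². So its area = 964.21 mm². Layer 9 is larger (964.21 vs 412.81 mm²).

layer 9 (z = 2.7 mm)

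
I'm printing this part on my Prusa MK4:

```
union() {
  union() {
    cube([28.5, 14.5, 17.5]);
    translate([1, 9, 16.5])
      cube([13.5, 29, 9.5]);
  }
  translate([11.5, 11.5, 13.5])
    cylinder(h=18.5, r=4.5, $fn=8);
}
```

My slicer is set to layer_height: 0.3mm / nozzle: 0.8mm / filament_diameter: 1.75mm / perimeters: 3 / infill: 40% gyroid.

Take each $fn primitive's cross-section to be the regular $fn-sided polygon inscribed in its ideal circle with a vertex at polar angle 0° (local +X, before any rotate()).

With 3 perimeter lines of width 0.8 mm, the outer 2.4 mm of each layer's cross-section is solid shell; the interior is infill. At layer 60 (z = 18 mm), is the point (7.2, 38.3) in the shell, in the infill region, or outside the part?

At z = 18 mm: the cube does not reach this height (z outside [0, 17.5]); the cube at (1, 9) (footprint 13.5×29) is included at this height; Merging all regions: only the 13.5×29 cube at (1, 9) is present, so the union is just that shape — 1 connected region; the r=4.5 cylinder at (11.5, 11.5) gives a regular 8-gon of circumradius 4.5 (constant along its height); Taking the union: the regions partially overlap (shared area 43.41 mm²), so overlapping operands fuse into one piece — 1 connected region. Overall, the cross-section is a single solid region. The nearest boundary edge runs (1.00, 38.00)→(14.50, 38.00); distance from the point to it = 0.30 mm. The point is not inside any of the regions above, so it lies outside the cross-section (0.30 mm from the nearest boundary).

outside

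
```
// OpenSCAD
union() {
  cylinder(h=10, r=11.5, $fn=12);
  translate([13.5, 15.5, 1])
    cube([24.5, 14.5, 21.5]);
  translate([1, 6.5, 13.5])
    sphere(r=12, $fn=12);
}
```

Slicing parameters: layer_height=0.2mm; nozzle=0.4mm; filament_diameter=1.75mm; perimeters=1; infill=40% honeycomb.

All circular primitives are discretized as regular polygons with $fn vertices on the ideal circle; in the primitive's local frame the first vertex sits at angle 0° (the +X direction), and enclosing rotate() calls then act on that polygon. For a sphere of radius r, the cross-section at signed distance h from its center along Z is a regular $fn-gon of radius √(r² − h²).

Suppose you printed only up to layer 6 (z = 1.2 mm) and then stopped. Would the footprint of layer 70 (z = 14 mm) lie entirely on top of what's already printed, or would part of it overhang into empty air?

part overhangs

Compare the two slices. At z = 1.2: the r=11.5 cylinder contributes a regular 12-gon of circumradius 11.5 (area = (12/2)·11.500²·sin(360°/12) = 396.75 mm²); the 24.5×14.5 cube at (13.5, 15.5) contributes its full rectangle (area 355.25 mm²); the sphere at (1, 6.5) is absent (|z−center|=12.300 > r=12); Taking the union: the 2 present regions are separate (no shared area or edge), so areas and boundary lengths simply add and each stays a separate island — area = 752.00 mm². At z = 14: the cylinder is absent (z outside [0, 10]); the 24.5×14.5 cube at (13.5, 15.5) contributes its full rectangle (area 355.25 mm²); the r=12 sphere at (1, 6.5) slices to a regular 12-gon of circumradius 11.990 (√(r²−h²) with h=0.5 from center) (area = (12/2)·11.990²·sin(360°/12) = 431.25 mm²); Merging all regions: the 2 present regions are separate (no shared area or edge), so areas and boundary lengths simply add and each stays a separate island — area = 786.50 mm². Checking containment: at z = 14 the cross-section extends beyond the z = 1.2 cross-section by about 166.58 mm².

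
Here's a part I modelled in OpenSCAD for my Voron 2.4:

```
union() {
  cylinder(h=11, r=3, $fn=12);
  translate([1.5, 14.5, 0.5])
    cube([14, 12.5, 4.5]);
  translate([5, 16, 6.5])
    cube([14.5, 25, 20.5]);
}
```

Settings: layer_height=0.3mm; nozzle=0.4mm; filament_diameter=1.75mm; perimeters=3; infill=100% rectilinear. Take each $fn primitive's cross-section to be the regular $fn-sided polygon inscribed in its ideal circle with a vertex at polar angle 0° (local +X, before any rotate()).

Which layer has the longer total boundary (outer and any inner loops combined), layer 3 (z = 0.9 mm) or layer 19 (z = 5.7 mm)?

layer 3 (z = 0.9 mm)

Layer 3 (z = 0.9): the cylinder: section is a regular 12-gon, circumradius r=3 (perimeter = 2·12·3.000·sin(180°/12) = 18.63 mm); the cube at (1.5, 14.5) (footprint 14×12.5) is included at this height (perimeter 53.00 mm); the cube at (5, 16) does not reach this height (z outside [6.5, 27]); Combining (union): the 2 present regions are separate (no shared area or edge), so areas and boundary lengths simply add and each stays a separate island — boundary = 71.63 mm. So its perimeter = 71.63 mm. Layer 19 (z = 5.7): the r=3 cylinder contributes a regular 12-gon of circumradius 3 (perimeter = 2·12·3.000·sin(180°/12) = 18.63 mm); the cube at (1.5, 14.5) is absent (z outside [0.5, 5]); the cube at (5, 16) does not reach this height (z outside [6.5, 27]); Taking the union: only the r=3 cylinder is present, so the union is just that shape — boundary = 18.63 mm. So its perimeter = 18.63 mm. Layer 3 is larger (71.63 vs 18.63 mm).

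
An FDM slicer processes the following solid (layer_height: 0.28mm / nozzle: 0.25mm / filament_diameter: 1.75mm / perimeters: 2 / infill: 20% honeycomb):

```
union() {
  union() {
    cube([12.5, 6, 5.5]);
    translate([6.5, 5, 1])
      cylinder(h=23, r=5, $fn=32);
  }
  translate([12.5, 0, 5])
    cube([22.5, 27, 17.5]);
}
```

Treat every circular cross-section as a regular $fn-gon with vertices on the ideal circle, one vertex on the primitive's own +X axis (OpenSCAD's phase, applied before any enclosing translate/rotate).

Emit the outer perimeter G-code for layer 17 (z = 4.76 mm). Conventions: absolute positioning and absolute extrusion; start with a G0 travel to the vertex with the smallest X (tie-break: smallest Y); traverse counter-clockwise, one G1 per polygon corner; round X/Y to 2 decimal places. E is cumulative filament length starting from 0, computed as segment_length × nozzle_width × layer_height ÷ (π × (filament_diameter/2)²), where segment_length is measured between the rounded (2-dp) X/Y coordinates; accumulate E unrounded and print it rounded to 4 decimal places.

G0 X0.00 Y0.00 Z4.76
G1 X12.50 Y0.00 E0.3638
G1 X12.50 Y6.00 E0.5384
G1 X11.40 Y6.00 E0.5704
G1 X11.12 Y6.91 E0.5981
G1 X10.66 Y7.78 E0.6268
G1 X10.04 Y8.54 E0.6553
G1 X9.28 Y9.16 E0.6838
G1 X8.41 Y9.62 E0.7125
G1 X7.48 Y9.90 E0.7408
G1 X6.50 Y10.00 E0.7694
G1 X5.52 Y9.90 E0.7981
G1 X4.59 Y9.62 E0.8264
G1 X3.72 Y9.16 E0.8550
G1 X2.96 Y8.54 E0.8835
G1 X2.34 Y7.78 E0.9121
G1 X1.88 Y6.91 E0.9407
G1 X1.60 Y6.00 E0.9684
G1 X0.00 Y6.00 E1.0150
G1 X0.00 Y0.00 E1.1896

At z = 4.76 mm: the 12.5×6 cube contributes its full rectangle; the r=5 cylinder at (6.5, 5) gives a regular 32-gon of circumradius 5 (constant along its height); Combining (union): the regions partially overlap (shared area 48.92 mm²), so overlapping operands fuse into one piece — 1 connected region; the cube at (12.5, 0) is not intersected at this z (z outside [5, 22.5]); Combining (union): only the result so far is present, so the union is just that shape — 1 connected region. The outline is a single polygon with 19 vertices. Extrusion per mm of travel: 0.25 × 0.28 / (π × 0.875²) = 0.029103. Accumulating E over each segment gives final E = 1.1896.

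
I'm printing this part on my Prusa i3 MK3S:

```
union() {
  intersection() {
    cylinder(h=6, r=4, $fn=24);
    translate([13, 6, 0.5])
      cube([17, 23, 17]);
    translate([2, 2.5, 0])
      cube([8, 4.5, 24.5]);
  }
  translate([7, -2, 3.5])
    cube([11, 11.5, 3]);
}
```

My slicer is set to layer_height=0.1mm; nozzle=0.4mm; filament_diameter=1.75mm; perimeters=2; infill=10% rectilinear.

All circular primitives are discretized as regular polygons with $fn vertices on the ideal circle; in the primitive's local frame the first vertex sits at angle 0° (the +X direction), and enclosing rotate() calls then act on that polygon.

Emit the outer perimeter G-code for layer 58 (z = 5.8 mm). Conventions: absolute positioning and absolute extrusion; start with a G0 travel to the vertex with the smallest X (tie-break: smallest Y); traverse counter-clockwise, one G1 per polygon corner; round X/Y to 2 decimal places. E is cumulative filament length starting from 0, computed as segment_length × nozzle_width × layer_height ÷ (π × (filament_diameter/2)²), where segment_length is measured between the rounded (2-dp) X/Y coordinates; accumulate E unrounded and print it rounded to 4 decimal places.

At z = 5.8 mm: the r=4 cylinder contributes a regular 24-gon of circumradius 4; the cube at (13, 6) (footprint 17×23) is included at this height; the 8×4.5 cube at (2, 2.5) contributes its full rectangle; Taking the intersection: the 17×23 cube at (13, 6) does not overlap the r=4 cylinder (empty); the 8×4.5 cube at (2, 2.5) does not overlap the running intersection (empty) — nothing remains; the 11×11.5 cube at (7, -2) contributes its full rectangle; Merging all regions: only the 11×11.5 cube at (7, -2) is present, so the union is just that shape — 1 connected region. The outline is a single polygon with 4 vertices. Extrusion per mm of travel: 0.4 × 0.1 / (π × 0.875²) = 0.016630. Accumulating E over each segment gives final E = 0.7484.

G0 X7.00 Y-2.00 Z5.80
G1 X18.00 Y-2.00 E0.1829
G1 X18.00 Y9.50 E0.3742
G1 X7.00 Y9.50 E0.5571
G1 X7.00 Y-2.00 E0.7484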